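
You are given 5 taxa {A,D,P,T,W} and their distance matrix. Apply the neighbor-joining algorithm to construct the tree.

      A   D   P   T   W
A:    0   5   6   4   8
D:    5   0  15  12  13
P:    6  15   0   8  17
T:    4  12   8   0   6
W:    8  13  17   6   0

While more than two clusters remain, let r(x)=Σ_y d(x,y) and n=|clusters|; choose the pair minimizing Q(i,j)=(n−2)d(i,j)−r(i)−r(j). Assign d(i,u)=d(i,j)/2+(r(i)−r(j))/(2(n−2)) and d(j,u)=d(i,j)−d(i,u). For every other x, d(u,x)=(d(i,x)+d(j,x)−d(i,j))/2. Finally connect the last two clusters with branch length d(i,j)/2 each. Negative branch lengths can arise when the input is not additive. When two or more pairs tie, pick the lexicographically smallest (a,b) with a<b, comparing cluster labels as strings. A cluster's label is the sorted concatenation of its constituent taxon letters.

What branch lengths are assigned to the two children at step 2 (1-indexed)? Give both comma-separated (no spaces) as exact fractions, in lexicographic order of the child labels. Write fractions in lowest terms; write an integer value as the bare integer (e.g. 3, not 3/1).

1. join T+W (d=6, Q=-56) ⇒ TW; edges |T|=2/3, |W|=16/3
  updated: d(A,TW)=3, d(D,TW)=19/2, d(P,TW)=19/2
2. join A+D (d=5, Q=-67/2) ⇒ AD; edges |A|=-11/8, |D|=51/8
  updated: d(AD,P)=8, d(AD,TW)=15/4
3. join AD+P (d=8, Q=-85/4) ⇒ ADP; edges |AD|=9/8, |P|=55/8
  updated: d(ADP,TW)=21/8
4. join ADP+TW (d=21/8) ⇒ ADPTW; edges |ADP|=21/16, |TW|=21/16
final tree: (((A:-11/8,D:51/8):9/8,P:55/8):21/16,(T:2/3,W:16/3):21/16)
total length: 173/8

-11/8,51/8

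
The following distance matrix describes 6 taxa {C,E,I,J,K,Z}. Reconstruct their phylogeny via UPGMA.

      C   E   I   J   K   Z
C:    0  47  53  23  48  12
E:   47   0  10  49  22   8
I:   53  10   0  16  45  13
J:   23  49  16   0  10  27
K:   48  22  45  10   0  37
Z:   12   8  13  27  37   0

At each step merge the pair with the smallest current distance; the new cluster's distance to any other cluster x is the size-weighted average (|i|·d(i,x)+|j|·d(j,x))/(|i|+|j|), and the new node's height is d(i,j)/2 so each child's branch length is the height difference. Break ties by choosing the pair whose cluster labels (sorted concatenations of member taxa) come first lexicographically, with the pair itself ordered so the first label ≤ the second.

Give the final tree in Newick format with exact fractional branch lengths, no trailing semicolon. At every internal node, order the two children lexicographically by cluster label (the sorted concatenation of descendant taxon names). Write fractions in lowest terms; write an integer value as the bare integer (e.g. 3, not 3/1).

(C:183/10,(((E:4,Z:4):7/4,I:23/4):127/12,(J:5,K:5):34/3):59/30)

iteration 1: select E,Z (d=8); attach at lengths (4, 4); label the merged cluster EZ
  updated: d(C,EZ)=59/2, d(EZ,I)=23/2, d(EZ,J)=38, d(EZ,K)=59/2
iteration 2: select J,K (d=10); attach at lengths (5, 5); label the merged cluster JK
  updated: d(C,JK)=71/2, d(EZ,JK)=135/4, d(I,JK)=61/2
iteration 3: select EZ,I (d=23/2); attach at lengths (7/4, 23/4); label the merged cluster EIZ
  updated: d(C,EIZ)=112/3, d(EIZ,JK)=98/3
iteration 4: select EIZ,JK (d=98/3); attach at lengths (127/12, 34/3); label the merged cluster EIJKZ
  updated: d(C,EIJKZ)=183/5
iteration 5: select C,EIJKZ (d=183/5); attach at lengths (183/10, 59/30); label the merged cluster CEIJKZ
final tree: (C:183/10,(((E:4,Z:4):7/4,I:23/4):127/12,(J:5,K:5):34/3):59/30)
total length: 4061/60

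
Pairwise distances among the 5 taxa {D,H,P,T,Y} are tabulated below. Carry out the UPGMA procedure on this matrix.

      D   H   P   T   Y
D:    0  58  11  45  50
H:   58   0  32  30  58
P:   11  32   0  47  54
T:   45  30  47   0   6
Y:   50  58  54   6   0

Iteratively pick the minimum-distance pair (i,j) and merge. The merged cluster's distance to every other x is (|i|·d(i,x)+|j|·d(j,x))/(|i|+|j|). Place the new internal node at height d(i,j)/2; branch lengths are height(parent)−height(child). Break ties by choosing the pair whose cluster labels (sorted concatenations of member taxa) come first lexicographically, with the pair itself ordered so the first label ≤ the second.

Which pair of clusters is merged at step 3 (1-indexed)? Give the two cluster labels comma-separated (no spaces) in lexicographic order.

step 1: merge (T,Y) at d=6; branch lengths T→3, Y→3; new cluster TY
  updated: d(D,TY)=95/2, d(H,TY)=44, d(P,TY)=101/2
step 2: merge (D,P) at d=11; branch lengths D→11/2, P→11/2; new cluster DP
  updated: d(DP,H)=45, d(DP,TY)=49
step 3: merge (H,TY) at d=44; branch lengths H→22, TY→19; new cluster HTY
  updated: d(DP,HTY)=143/3
step 4: merge (DP,HTY) at d=143/3; branch lengths DP→55/3, HTY→11/6; new cluster DHPTY
final tree: ((D:11/2,P:11/2):55/3,(H:22,(T:3,Y:3):19):11/6)
total length: 469/6

H,TY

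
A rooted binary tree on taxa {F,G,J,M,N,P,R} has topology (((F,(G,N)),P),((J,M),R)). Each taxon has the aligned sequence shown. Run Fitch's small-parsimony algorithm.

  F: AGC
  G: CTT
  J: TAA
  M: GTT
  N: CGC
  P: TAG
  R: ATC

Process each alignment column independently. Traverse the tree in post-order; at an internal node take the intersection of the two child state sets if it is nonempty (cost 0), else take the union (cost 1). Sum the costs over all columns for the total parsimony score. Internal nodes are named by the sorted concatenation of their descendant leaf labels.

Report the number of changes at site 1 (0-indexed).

GN@0: {C} ∩ {C} = {C} (intersection, +0)
FGN@0: {A} ∪ {C} = {A,C} (union, +1)
FGNP@0: {A,C} ∪ {T} = {A,C,T} (union, +1)
JM@0: {T} ∪ {G} = {G,T} (union, +1)
JMR@0: {G,T} ∪ {A} = {A,G,T} (union, +1)
FGJMNPR@0: {A,C,T} ∩ {A,G,T} = {A,T} (intersection, +0)
GN@1: {T} ∪ {G} = {G,T} (union, +1)
FGN@1: {G} ∩ {G,T} = {G} (intersection, +0)
FGNP@1: {G} ∪ {A} = {A,G} (union, +1)
JM@1: {A} ∪ {T} = {A,T} (union, +1)
JMR@1: {A,T} ∩ {T} = {T} (intersection, +0)
FGJMNPR@1: {A,G} ∪ {T} = {A,G,T} (union, +1)
GN@2: {T} ∪ {C} = {C,T} (union, +1)
FGN@2: {C} ∩ {C,T} = {C} (intersection, +0)
FGNP@2: {C} ∪ {G} = {C,G} (union, +1)
JM@2: {A} ∪ {T} = {A,T} (union, +1)
JMR@2: {A,T} ∪ {C} = {A,C,T} (union, +1)
FGJMNPR@2: {C,G} ∩ {A,C,T} = {C} (intersection, +0)
per-site changes: [4, 4, 4]; total = 12

4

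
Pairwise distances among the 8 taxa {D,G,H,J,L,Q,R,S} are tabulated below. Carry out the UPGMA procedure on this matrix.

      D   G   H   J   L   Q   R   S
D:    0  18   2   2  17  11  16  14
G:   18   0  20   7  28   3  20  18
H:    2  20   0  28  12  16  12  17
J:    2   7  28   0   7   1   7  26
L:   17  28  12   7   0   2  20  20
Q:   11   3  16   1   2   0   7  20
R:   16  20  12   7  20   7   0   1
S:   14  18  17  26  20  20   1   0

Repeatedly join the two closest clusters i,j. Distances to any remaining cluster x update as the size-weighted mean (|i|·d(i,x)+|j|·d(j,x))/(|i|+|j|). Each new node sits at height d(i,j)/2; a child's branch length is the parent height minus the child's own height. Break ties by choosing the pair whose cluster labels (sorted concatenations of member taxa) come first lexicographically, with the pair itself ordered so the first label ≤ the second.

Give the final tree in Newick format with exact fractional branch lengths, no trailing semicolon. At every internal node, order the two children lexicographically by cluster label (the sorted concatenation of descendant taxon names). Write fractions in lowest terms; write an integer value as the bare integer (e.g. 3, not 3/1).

step 1: merge (J,Q) at d=1; branch lengths J→1/2, Q→1/2; new cluster JQ
  updated: d(D,JQ)=13/2, d(G,JQ)=5, d(H,JQ)=22, d(JQ,L)=9/2, d(JQ,R)=7, d(JQ,S)=23
step 2: merge (R,S) at d=1; branch lengths R→1/2, S→1/2; new cluster RS
  updated: d(D,RS)=15, d(G,RS)=19, d(H,RS)=29/2, d(JQ,RS)=15, d(L,RS)=20
step 3: merge (D,H) at d=2; branch lengths D→1, H→1; new cluster DH
  updated: d(DH,G)=19, d(DH,JQ)=57/4, d(DH,L)=29/2, d(DH,RS)=59/4
step 4: merge (JQ,L) at d=9/2; branch lengths JQ→7/4, L→9/4; new cluster JLQ
  updated: d(DH,JLQ)=43/3, d(G,JLQ)=38/3, d(JLQ,RS)=50/3
step 5: merge (G,JLQ) at d=38/3; branch lengths G→19/3, JLQ→49/12; new cluster GJLQ
  updated: d(DH,GJLQ)=31/2, d(GJLQ,RS)=69/4
step 6: merge (DH,RS) at d=59/4; branch lengths DH→51/8, RS→55/8; new cluster DHRS
  updated: d(DHRS,GJLQ)=131/8
step 7: merge (DHRS,GJLQ) at d=131/8; branch lengths DHRS→13/16, GJLQ→89/48; new cluster DGHJLQRS
final tree: (((D:1,H:1):51/8,(R:1/2,S:1/2):55/8):13/16,(G:19/3,((J:1/2,Q:1/2):7/4,L:9/4):49/12):89/48)
total length: 103/3

(((D:1,H:1):51/8,(R:1/2,S:1/2):55/8):13/16,(G:19/3,((J:1/2,Q:1/2):7/4,L:9/4):49/12):89/48)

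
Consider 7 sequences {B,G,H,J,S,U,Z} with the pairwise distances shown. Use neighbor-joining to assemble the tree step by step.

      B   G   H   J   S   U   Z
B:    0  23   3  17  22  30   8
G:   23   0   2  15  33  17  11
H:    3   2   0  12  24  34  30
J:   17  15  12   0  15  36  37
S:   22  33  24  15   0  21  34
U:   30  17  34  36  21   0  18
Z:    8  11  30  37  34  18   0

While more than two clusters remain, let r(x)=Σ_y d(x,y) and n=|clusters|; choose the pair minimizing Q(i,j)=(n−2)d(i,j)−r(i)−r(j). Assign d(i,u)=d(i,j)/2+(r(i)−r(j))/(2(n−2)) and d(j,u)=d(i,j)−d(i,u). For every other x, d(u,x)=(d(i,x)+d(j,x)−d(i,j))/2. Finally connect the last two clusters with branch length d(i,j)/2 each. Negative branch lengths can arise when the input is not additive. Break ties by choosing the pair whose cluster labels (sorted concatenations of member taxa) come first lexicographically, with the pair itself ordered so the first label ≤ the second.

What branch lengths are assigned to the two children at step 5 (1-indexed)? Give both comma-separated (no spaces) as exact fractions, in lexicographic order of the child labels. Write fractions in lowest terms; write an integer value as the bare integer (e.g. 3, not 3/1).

13/4,45/4

step 1: merge (J,S) at d=15, Q=-206; branch lengths J→29/5, S→46/5; new cluster JS
  updated: d(B,JS)=12, d(G,JS)=33/2, d(H,JS)=21/2, d(JS,U)=21, d(JS,Z)=28
step 2: merge (B,H) at d=3, Q=-287/2; branch lengths B→17/16, H→31/16; new cluster BH
  updated: d(BH,G)=11, d(BH,JS)=39/4, d(BH,U)=61/2, d(BH,Z)=35/2
step 3: merge (BH,JS) at d=39/4, Q=-459/4; branch lengths BH→91/24, JS→143/24; new cluster BHJS
  updated: d(BHJS,G)=71/8, d(BHJS,U)=167/8, d(BHJS,Z)=143/8
step 4: merge (BHJS,G) at d=71/8, Q=-267/4; branch lengths BHJS→57/8, G→7/4; new cluster BGHJS
  updated: d(BGHJS,U)=29/2, d(BGHJS,Z)=10
step 5: merge (BGHJS,U) at d=29/2, Q=-85/2; branch lengths BGHJS→13/4, U→45/4; new cluster BGHJSU
  updated: d(BGHJSU,Z)=27/4
step 6: merge (BGHJSU,Z) at d=27/4; branch lengths BGHJSU→27/8, Z→27/8; new cluster BGHJSUZ
final tree: (((((B:17/16,H:31/16):91/24,(J:29/5,S:46/5):143/24):57/8,G:7/4):13/4,U:45/4):27/8,Z:27/8)
total length: 463/8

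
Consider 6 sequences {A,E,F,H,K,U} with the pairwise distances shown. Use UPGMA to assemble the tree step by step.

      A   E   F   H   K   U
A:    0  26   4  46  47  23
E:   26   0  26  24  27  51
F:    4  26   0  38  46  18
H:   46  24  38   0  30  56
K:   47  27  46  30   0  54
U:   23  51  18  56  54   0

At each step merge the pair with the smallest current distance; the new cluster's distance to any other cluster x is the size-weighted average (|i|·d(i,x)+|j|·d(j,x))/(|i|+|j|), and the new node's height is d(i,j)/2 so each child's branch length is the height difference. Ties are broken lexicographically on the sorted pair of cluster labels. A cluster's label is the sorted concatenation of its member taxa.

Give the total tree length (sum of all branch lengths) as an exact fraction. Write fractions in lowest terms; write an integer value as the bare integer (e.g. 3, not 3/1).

iteration 1: select A,F (d=4); attach at lengths (2, 2); label the merged cluster AF
  updated: d(AF,E)=26, d(AF,H)=42, d(AF,K)=93/2, d(AF,U)=41/2
iteration 2: select AF,U (d=41/2); attach at lengths (33/4, 41/4); label the merged cluster AFU
  updated: d(AFU,E)=103/3, d(AFU,H)=140/3, d(AFU,K)=49
iteration 3: select E,H (d=24); attach at lengths (12, 12); label the merged cluster EH
  updated: d(AFU,EH)=81/2, d(EH,K)=57/2
iteration 4: select EH,K (d=57/2); attach at lengths (9/4, 57/4); label the merged cluster EHK
  updated: d(AFU,EHK)=130/3
iteration 5: select AFU,EHK (d=130/3); attach at lengths (137/12, 89/12); label the merged cluster AEFHKU
final tree: (((A:2,F:2):33/4,U:41/4):137/12,((E:12,H:12):9/4,K:57/4):89/12)
total length: 491/6

491/6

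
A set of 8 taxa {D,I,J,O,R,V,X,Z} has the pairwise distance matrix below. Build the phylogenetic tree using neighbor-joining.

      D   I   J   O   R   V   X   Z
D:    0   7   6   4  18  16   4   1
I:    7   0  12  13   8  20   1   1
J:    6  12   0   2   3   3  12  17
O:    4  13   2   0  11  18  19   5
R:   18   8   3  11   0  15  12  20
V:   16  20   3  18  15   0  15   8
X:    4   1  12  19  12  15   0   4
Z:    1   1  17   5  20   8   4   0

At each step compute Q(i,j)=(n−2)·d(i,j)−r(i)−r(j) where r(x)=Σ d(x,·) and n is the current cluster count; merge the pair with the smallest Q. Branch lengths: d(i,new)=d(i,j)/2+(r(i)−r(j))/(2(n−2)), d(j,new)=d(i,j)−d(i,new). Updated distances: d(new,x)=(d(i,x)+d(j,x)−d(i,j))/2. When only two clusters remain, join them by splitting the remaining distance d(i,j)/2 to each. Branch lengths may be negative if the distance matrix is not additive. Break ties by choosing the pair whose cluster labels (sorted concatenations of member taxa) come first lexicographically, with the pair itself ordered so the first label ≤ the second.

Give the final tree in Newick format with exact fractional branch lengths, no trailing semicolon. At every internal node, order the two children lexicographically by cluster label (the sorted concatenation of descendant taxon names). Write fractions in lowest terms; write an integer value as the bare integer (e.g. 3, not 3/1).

step 1: merge (J,V) at d=3, Q=-132; branch lengths J→-11/6, V→29/6; new cluster JV
  updated: d(D,JV)=19/2, d(I,JV)=29/2, d(JV,O)=17/2, d(JV,R)=15/2, d(JV,X)=12, d(JV,Z)=11
step 2: merge (JV,R) at d=15/2, Q=-102; branch lengths JV→12/5, R→51/10; new cluster JRV
  updated: d(D,JRV)=10, d(I,JRV)=15/2, d(JRV,O)=6, d(JRV,X)=33/4, d(JRV,Z)=47/4
step 3: merge (JRV,O) at d=6, Q=-133/2; branch lengths JRV→41/16, O→55/16; new cluster JORV
  updated: d(D,JORV)=4, d(I,JORV)=29/4, d(JORV,X)=85/8, d(JORV,Z)=43/8
step 4: merge (I,X) at d=1, Q=-263/8; branch lengths I→-1/16, X→17/16; new cluster IX
  updated: d(D,IX)=5, d(IX,JORV)=135/16, d(IX,Z)=2
step 5: merge (D,JORV) at d=4, Q=-317/16; branch lengths D→3/64, JORV→253/64; new cluster DJORV
  updated: d(DJORV,IX)=151/32, d(DJORV,Z)=19/16
step 6: merge (DJORV,IX) at d=151/32, Q=-253/32; branch lengths DJORV→125/64, IX→177/64; new cluster DIJORVX
  updated: d(DIJORVX,Z)=-49/64
step 7: merge (DIJORVX,Z) at d=-49/64; branch lengths DIJORVX→-49/128, Z→-49/128; new cluster DIJORVXZ
final tree: (((D:3/64,(((J:-11/6,V:29/6):12/5,R:51/10):41/16,O:55/16):253/64):125/64,(I:-1/16,X:17/16):177/64):-49/128,Z:-49/128)
total length: 1629/64

(((D:3/64,(((J:-11/6,V:29/6):12/5,R:51/10):41/16,O:55/16):253/64):125/64,(I:-1/16,X:17/16):177/64):-49/128,Z:-49/128)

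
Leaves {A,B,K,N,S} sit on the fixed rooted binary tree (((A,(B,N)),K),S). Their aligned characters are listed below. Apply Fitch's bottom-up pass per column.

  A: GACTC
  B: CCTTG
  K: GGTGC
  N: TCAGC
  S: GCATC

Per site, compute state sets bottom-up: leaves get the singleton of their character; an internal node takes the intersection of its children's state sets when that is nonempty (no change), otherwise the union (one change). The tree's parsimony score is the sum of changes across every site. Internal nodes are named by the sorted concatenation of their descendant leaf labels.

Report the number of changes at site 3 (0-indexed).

site 0, node BN: B={C} ∪ N={T} → {C,T} (+1)
site 0, node ABN: A={G} ∪ BN={C,T} → {C,G,T} (+1)
site 0, node ABKN: ABN={C,G,T} ∩ K={G} → {G} (+0)
site 0, node ABKNS: ABKN={G} ∩ S={G} → {G} (+0)
site 1, node BN: B={C} ∩ N={C} → {C} (+0)
site 1, node ABN: A={A} ∪ BN={C} → {A,C} (+1)
site 1, node ABKN: ABN={A,C} ∪ K={G} → {A,C,G} (+1)
site 1, node ABKNS: ABKN={A,C,G} ∩ S={C} → {C} (+0)
site 2, node BN: B={T} ∪ N={A} → {A,T} (+1)
site 2, node ABN: A={C} ∪ BN={A,T} → {A,C,T} (+1)
site 2, node ABKN: ABN={A,C,T} ∩ K={T} → {T} (+0)
site 2, node ABKNS: ABKN={T} ∪ S={A} → {A,T} (+1)
site 3, node BN: B={T} ∪ N={G} → {G,T} (+1)
site 3, node ABN: A={T} ∩ BN={G,T} → {T} (+0)
site 3, node ABKN: ABN={T} ∪ K={G} → {G,T} (+1)
site 3, node ABKNS: ABKN={G,T} ∩ S={T} → {T} (+0)
site 4, node BN: B={G} ∪ N={C} → {C,G} (+1)
site 4, node ABN: A={C} ∩ BN={C,G} → {C} (+0)
site 4, node ABKN: ABN={C} ∩ K={C} → {C} (+0)
site 4, node ABKNS: ABKN={C} ∩ S={C} → {C} (+0)
per-site changes: [2, 2, 3, 2, 1]; total = 10

2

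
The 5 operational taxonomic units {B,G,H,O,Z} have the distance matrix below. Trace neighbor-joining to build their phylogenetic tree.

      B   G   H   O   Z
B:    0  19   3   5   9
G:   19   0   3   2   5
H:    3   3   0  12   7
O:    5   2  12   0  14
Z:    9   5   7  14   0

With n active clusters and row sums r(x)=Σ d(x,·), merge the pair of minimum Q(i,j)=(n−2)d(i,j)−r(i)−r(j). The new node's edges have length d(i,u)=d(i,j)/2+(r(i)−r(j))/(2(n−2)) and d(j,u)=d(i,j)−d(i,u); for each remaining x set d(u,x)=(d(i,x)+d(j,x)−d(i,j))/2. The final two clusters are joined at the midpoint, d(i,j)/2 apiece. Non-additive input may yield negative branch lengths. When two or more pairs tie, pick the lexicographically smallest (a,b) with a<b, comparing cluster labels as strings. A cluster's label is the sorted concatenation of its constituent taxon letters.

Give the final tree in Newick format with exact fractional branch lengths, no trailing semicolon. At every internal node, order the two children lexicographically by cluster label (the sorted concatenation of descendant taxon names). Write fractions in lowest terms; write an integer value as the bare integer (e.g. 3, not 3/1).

(((B:25/8,H:-1/8):21/8,(G:1/3,O:5/3):37/8):31/16,Z:31/16)

step 1: merge (G,O) at d=2, Q=-56; branch lengths G→1/3, O→5/3; new cluster GO
  updated: d(B,GO)=11, d(GO,H)=13/2, d(GO,Z)=17/2
step 2: merge (B,H) at d=3, Q=-67/2; branch lengths B→25/8, H→-1/8; new cluster BH
  updated: d(BH,GO)=29/4, d(BH,Z)=13/2
step 3: merge (BH,GO) at d=29/4, Q=-89/4; branch lengths BH→21/8, GO→37/8; new cluster BGHO
  updated: d(BGHO,Z)=31/8
step 4: merge (BGHO,Z) at d=31/8; branch lengths BGHO→31/16, Z→31/16; new cluster BGHOZ
final tree: (((B:25/8,H:-1/8):21/8,(G:1/3,O:5/3):37/8):31/16,Z:31/16)
total length: 129/8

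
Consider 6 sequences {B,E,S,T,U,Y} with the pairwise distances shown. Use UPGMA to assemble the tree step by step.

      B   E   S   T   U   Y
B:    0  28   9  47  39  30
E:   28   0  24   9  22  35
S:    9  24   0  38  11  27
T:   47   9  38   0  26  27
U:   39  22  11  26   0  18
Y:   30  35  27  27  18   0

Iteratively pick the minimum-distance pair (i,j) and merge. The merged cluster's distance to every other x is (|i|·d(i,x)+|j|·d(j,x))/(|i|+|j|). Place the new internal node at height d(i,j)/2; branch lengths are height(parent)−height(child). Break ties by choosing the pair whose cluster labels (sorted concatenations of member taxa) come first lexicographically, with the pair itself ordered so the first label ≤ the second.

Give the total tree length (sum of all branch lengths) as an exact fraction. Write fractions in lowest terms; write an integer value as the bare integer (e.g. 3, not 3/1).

249/4

step 1: merge (B,S) at d=9; branch lengths B→9/2, S→9/2; new cluster BS
  updated: d(BS,E)=26, d(BS,T)=85/2, d(BS,U)=25, d(BS,Y)=57/2
step 2: merge (E,T) at d=9; branch lengths E→9/2, T→9/2; new cluster ET
  updated: d(BS,ET)=137/4, d(ET,U)=24, d(ET,Y)=31
step 3: merge (U,Y) at d=18; branch lengths U→9, Y→9; new cluster UY
  updated: d(BS,UY)=107/4, d(ET,UY)=55/2
step 4: merge (BS,UY) at d=107/4; branch lengths BS→71/8, UY→35/8; new cluster BSUY
  updated: d(BSUY,ET)=247/8
step 5: merge (BSUY,ET) at d=247/8; branch lengths BSUY→33/16, ET→175/16; new cluster BESTUY
final tree: (((B:9/2,S:9/2):71/8,(U:9,Y:9):35/8):33/16,(E:9/2,T:9/2):175/16)
total length: 249/4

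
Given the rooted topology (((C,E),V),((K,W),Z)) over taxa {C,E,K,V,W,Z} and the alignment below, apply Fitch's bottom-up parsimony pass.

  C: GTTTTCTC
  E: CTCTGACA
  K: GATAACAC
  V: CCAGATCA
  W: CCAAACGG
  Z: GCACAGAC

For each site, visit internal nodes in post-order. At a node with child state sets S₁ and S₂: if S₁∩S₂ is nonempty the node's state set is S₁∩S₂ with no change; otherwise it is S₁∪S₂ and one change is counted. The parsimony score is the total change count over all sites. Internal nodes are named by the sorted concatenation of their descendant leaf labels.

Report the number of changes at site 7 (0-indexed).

3

[col 0] CE: children C:{G}, E:{C} ∪→ {C,G}; cost 1
[col 0] CEV: children CE:{C,G}, V:{C} ∩→ {C}; cost 0
[col 0] KW: children K:{G}, W:{C} ∪→ {C,G}; cost 1
[col 0] KWZ: children KW:{C,G}, Z:{G} ∩→ {G}; cost 0
[col 0] CEKVWZ: children CEV:{C}, KWZ:{G} ∪→ {C,G}; cost 1
[col 1] CE: children C:{T}, E:{T} ∩→ {T}; cost 0
[col 1] CEV: children CE:{T}, V:{C} ∪→ {C,T}; cost 1
[col 1] KW: children K:{A}, W:{C} ∪→ {A,C}; cost 1
[col 1] KWZ: children KW:{A,C}, Z:{C} ∩→ {C}; cost 0
[col 1] CEKVWZ: children CEV:{C,T}, KWZ:{C} ∩→ {C}; cost 0
[col 2] CE: children C:{T}, E:{C} ∪→ {C,T}; cost 1
[col 2] CEV: children CE:{C,T}, V:{A} ∪→ {A,C,T}; cost 1
[col 2] KW: children K:{T}, W:{A} ∪→ {A,T}; cost 1
[col 2] KWZ: children KW:{A,T}, Z:{A} ∩→ {A}; cost 0
[col 2] CEKVWZ: children CEV:{A,C,T}, KWZ:{A} ∩→ {A}; cost 0
[col 3] CE: children C:{T}, E:{T} ∩→ {T}; cost 0
[col 3] CEV: children CE:{T}, V:{G} ∪→ {G,T}; cost 1
[col 3] KW: children K:{A}, W:{A} ∩→ {A}; cost 0
[col 3] KWZ: children KW:{A}, Z:{C} ∪→ {A,C}; cost 1
[col 3] CEKVWZ: children CEV:{G,T}, KWZ:{A,C} ∪→ {A,C,G,T}; cost 1
[col 4] CE: children C:{T}, E:{G} ∪→ {G,T}; cost 1
[col 4] CEV: children CE:{G,T}, V:{A} ∪→ {A,G,T}; cost 1
[col 4] KW: children K:{A}, W:{A} ∩→ {A}; cost 0
[col 4] KWZ: children KW:{A}, Z:{A} ∩→ {A}; cost 0
[col 4] CEKVWZ: children CEV:{A,G,T}, KWZ:{A} ∩→ {A}; cost 0
[col 5] CE: children C:{C}, E:{A} ∪→ {A,C}; cost 1
[col 5] CEV: children CE:{A,C}, V:{T} ∪→ {A,C,T}; cost 1
[col 5] KW: children K:{C}, W:{C} ∩→ {C}; cost 0
[col 5] KWZ: children KW:{C}, Z:{G} ∪→ {C,G}; cost 1
[col 5] CEKVWZ: children CEV:{A,C,T}, KWZ:{C,G} ∩→ {C}; cost 0
[col 6] CE: children C:{T}, E:{C} ∪→ {C,T}; cost 1
[col 6] CEV: children CE:{C,T}, V:{C} ∩→ {C}; cost 0
[col 6] KW: children K:{A}, W:{G} ∪→ {A,G}; cost 1
[col 6] KWZ: children KW:{A,G}, Z:{A} ∩→ {A}; cost 0
[col 6] CEKVWZ: children CEV:{C}, KWZ:{A} ∪→ {A,C}; cost 1
[col 7] CE: children C:{C}, E:{A} ∪→ {A,C}; cost 1
[col 7] CEV: children CE:{A,C}, V:{A} ∩→ {A}; cost 0
[col 7] KW: children K:{C}, W:{G} ∪→ {C,G}; cost 1
[col 7] KWZ: children KW:{C,G}, Z:{C} ∩→ {C}; cost 0
[col 7] CEKVWZ: children CEV:{A}, KWZ:{C} ∪→ {A,C}; cost 1
per-site changes: [3, 2, 3, 3, 2, 3, 3, 3]; total = 22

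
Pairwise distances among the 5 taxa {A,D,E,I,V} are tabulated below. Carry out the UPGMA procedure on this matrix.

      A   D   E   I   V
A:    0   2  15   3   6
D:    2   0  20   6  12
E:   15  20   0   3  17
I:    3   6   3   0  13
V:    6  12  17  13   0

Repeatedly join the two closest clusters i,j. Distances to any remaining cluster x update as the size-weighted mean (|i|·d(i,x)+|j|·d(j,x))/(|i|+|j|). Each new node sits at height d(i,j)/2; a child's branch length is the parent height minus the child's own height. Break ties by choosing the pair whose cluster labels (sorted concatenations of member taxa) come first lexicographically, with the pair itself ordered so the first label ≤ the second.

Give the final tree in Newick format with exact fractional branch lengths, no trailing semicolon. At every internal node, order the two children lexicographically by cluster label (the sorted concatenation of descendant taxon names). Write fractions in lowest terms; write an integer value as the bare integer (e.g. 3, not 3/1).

iteration 1: select A,D (d=2); attach at lengths (1, 1); label the merged cluster AD
  updated: d(AD,E)=35/2, d(AD,I)=9/2, d(AD,V)=9
iteration 2: select E,I (d=3); attach at lengths (3/2, 3/2); label the merged cluster EI
  updated: d(AD,EI)=11, d(EI,V)=15
iteration 3: select AD,V (d=9); attach at lengths (7/2, 9/2); label the merged cluster ADV
  updated: d(ADV,EI)=37/3
iteration 4: select ADV,EI (d=37/3); attach at lengths (5/3, 14/3); label the merged cluster ADEIV
final tree: (((A:1,D:1):7/2,V:9/2):5/3,(E:3/2,I:3/2):14/3)
total length: 58/3

(((A:1,D:1):7/2,V:9/2):5/3,(E:3/2,I:3/2):14/3)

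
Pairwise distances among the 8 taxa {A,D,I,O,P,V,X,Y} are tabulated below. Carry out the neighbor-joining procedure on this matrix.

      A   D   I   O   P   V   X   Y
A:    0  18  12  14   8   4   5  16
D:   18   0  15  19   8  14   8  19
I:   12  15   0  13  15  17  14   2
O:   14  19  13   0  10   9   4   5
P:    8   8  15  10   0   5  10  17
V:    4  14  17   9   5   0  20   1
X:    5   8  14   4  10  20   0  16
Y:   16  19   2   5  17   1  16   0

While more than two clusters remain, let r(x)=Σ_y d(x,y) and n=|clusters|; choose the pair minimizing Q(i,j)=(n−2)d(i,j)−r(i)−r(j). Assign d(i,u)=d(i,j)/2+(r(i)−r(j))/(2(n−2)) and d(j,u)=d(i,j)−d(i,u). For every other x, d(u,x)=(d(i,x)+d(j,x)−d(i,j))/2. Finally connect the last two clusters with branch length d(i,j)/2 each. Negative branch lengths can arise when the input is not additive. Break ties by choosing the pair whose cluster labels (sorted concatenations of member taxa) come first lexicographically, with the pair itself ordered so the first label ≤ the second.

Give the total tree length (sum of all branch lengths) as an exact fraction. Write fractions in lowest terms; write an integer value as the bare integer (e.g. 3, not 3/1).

537/16

step 1: merge (I,Y) at d=2, Q=-152; branch lengths I→2, Y→0; new cluster IY
  updated: d(A,IY)=13, d(D,IY)=16, d(IY,O)=8, d(IY,P)=15, d(IY,V)=8, d(IY,X)=14
step 2: merge (O,X) at d=4, Q=-105; branch lengths O→23/10, X→17/10; new cluster OX
  updated: d(A,OX)=15/2, d(D,OX)=23/2, d(IY,OX)=9, d(OX,P)=8, d(OX,V)=25/2
step 3: merge (D,P) at d=8, Q=-159/2; branch lengths D→111/16, P→17/16; new cluster DP
  updated: d(A,DP)=9, d(DP,IY)=23/2, d(DP,OX)=23/4, d(DP,V)=11/2
step 4: merge (A,V) at d=4, Q=-103/2; branch lengths A→31/12, V→17/12; new cluster AV
  updated: d(AV,DP)=21/4, d(AV,IY)=17/2, d(AV,OX)=8
step 5: merge (AV,DP) at d=21/4, Q=-135/4; branch lengths AV→39/16, DP→45/16; new cluster ADPV
  updated: d(ADPV,IY)=59/8, d(ADPV,OX)=17/4
step 6: merge (ADPV,IY) at d=59/8, Q=-165/8; branch lengths ADPV→21/16, IY→97/16; new cluster ADIPVY
  updated: d(ADIPVY,OX)=47/16
step 7: merge (ADIPVY,OX) at d=47/16; branch lengths ADIPVY→47/32, OX→47/32; new cluster ADIOPVXY
final tree: ((((A:31/12,V:17/12):39/16,(D:111/16,P:17/16):45/16):21/16,(I:2,Y:0):97/16):47/32,(O:23/10,X:17/10):47/32)
total length: 537/16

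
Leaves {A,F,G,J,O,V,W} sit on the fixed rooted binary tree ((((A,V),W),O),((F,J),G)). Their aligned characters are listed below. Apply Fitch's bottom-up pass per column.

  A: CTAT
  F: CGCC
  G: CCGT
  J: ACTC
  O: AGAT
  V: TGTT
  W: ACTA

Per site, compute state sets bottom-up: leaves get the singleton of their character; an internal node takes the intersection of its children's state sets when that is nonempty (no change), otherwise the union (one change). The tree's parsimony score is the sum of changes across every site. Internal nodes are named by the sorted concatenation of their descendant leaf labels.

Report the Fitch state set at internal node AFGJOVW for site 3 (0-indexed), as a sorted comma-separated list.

T

site 0, node AV: A={C} ∪ V={T} → {C,T} (+1)
site 0, node AVW: AV={C,T} ∪ W={A} → {A,C,T} (+1)
site 0, node AOVW: AVW={A,C,T} ∩ O={A} → {A} (+0)
site 0, node FJ: F={C} ∪ J={A} → {A,C} (+1)
site 0, node FGJ: FJ={A,C} ∩ G={C} → {C} (+0)
site 0, node AFGJOVW: AOVW={A} ∪ FGJ={C} → {A,C} (+1)
site 1, node AV: A={T} ∪ V={G} → {G,T} (+1)
site 1, node AVW: AV={G,T} ∪ W={C} → {C,G,T} (+1)
site 1, node AOVW: AVW={C,G,T} ∩ O={G} → {G} (+0)
site 1, node FJ: F={G} ∪ J={C} → {C,G} (+1)
site 1, node FGJ: FJ={C,G} ∩ G={C} → {C} (+0)
site 1, node AFGJOVW: AOVW={G} ∪ FGJ={C} → {C,G} (+1)
site 2, node AV: A={A} ∪ V={T} → {A,T} (+1)
site 2, node AVW: AV={A,T} ∩ W={T} → {T} (+0)
site 2, node AOVW: AVW={T} ∪ O={A} → {A,T} (+1)
site 2, node FJ: F={C} ∪ J={T} → {C,T} (+1)
site 2, node FGJ: FJ={C,T} ∪ G={G} → {C,G,T} (+1)
site 2, node AFGJOVW: AOVW={A,T} ∩ FGJ={C,G,T} → {T} (+0)
site 3, node AV: A={T} ∩ V={T} → {T} (+0)
site 3, node AVW: AV={T} ∪ W={A} → {A,T} (+1)
site 3, node AOVW: AVW={A,T} ∩ O={T} → {T} (+0)
site 3, node FJ: F={C} ∩ J={C} → {C} (+0)
site 3, node FGJ: FJ={C} ∪ G={T} → {C,T} (+1)
site 3, node AFGJOVW: AOVW={T} ∩ FGJ={C,T} → {T} (+0)
per-site changes: [4, 4, 4, 2]; total = 14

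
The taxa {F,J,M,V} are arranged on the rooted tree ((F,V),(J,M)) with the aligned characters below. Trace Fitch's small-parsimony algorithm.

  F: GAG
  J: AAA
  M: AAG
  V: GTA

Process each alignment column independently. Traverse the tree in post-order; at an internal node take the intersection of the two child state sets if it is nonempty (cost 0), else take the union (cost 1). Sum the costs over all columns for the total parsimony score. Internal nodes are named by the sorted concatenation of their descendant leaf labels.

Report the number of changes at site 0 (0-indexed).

FV@0: {G} ∩ {G} = {G} (intersection, +0)
JM@0: {A} ∩ {A} = {A} (intersection, +0)
FJMV@0: {G} ∪ {A} = {A,G} (union, +1)
FV@1: {A} ∪ {T} = {A,T} (union, +1)
JM@1: {A} ∩ {A} = {A} (intersection, +0)
FJMV@1: {A,T} ∩ {A} = {A} (intersection, +0)
FV@2: {G} ∪ {A} = {A,G} (union, +1)
JM@2: {A} ∪ {G} = {A,G} (union, +1)
FJMV@2: {A,G} ∩ {A,G} = {A,G} (intersection, +0)
per-site changes: [1, 1, 2]; total = 4

1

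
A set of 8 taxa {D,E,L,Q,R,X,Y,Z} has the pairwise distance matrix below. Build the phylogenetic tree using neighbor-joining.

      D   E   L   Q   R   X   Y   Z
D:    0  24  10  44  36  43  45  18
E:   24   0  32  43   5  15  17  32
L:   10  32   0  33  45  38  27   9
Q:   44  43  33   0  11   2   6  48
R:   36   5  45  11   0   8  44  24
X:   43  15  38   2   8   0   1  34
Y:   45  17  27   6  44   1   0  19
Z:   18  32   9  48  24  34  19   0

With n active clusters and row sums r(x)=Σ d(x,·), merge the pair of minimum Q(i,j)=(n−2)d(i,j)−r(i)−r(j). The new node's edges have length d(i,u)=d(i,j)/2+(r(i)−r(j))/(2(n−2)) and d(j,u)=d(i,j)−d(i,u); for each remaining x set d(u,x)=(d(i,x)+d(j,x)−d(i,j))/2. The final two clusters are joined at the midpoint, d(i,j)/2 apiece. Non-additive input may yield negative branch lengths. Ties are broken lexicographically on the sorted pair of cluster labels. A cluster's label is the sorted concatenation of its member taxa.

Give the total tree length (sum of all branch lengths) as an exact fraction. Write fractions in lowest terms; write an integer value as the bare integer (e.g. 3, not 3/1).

1977/32

step 1: merge (D,L) at d=10, Q=-354; branch lengths D→43/6, L→17/6; new cluster DL
  updated: d(DL,E)=23, d(DL,Q)=67/2, d(DL,R)=71/2, d(DL,X)=71/2, d(DL,Y)=31, d(DL,Z)=17/2
step 2: merge (DL,Z) at d=17/2, Q=-290; branch lengths DL→22/5, Z→41/10; new cluster DLZ
  updated: d(DLZ,E)=93/4, d(DLZ,Q)=73/2, d(DLZ,R)=51/2, d(DLZ,X)=61/2, d(DLZ,Y)=83/4
step 3: merge (E,R) at d=5, Q=-707/4; branch lengths E→119/32, R→41/32; new cluster ER
  updated: d(DLZ,ER)=175/8, d(ER,Q)=49/2, d(ER,X)=9, d(ER,Y)=28
step 4: merge (DLZ,ER) at d=175/8, Q=-1019/8; branch lengths DLZ→245/16, ER→105/16; new cluster DELRZ
  updated: d(DELRZ,Q)=313/16, d(DELRZ,X)=141/16, d(DELRZ,Y)=215/16
step 5: merge (DELRZ,X) at d=141/16, Q=-36; branch lengths DELRZ→381/32, X→-99/32; new cluster DELRXZ
  updated: d(DELRXZ,Q)=51/8, d(DELRXZ,Y)=45/16
step 6: merge (DELRXZ,Q) at d=51/8, Q=-243/16; branch lengths DELRXZ→51/32, Q→153/32; new cluster DELQRXZ
  updated: d(DELQRXZ,Y)=39/32
step 7: merge (DELQRXZ,Y) at d=39/32; branch lengths DELQRXZ→39/64, Y→39/64; new cluster DELQRXYZ
final tree: ((((((D:43/6,L:17/6):22/5,Z:41/10):245/16,(E:119/32,R:41/32):105/16):381/32,X:-99/32):51/32,Q:153/32):39/64,Y:39/64)
total length: 1977/32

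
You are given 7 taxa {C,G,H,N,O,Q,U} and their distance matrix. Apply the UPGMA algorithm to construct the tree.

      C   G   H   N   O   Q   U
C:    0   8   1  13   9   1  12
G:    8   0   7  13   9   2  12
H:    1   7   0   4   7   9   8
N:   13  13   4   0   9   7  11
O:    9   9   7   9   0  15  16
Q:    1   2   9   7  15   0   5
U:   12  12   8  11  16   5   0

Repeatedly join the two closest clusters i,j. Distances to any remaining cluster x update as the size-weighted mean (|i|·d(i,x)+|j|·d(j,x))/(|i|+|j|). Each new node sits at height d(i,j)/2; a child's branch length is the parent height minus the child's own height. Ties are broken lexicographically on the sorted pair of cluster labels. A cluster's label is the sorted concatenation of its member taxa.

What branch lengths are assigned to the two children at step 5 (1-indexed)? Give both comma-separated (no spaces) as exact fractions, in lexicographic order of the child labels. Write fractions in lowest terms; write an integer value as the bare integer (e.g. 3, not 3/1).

step 1: merge (C,H) at d=1; branch lengths C→1/2, H→1/2; new cluster CH
  updated: d(CH,G)=15/2, d(CH,N)=17/2, d(CH,O)=8, d(CH,Q)=5, d(CH,U)=10
step 2: merge (G,Q) at d=2; branch lengths G→1, Q→1; new cluster GQ
  updated: d(CH,GQ)=25/4, d(GQ,N)=10, d(GQ,O)=12, d(GQ,U)=17/2
step 3: merge (CH,GQ) at d=25/4; branch lengths CH→21/8, GQ→17/8; new cluster CGHQ
  updated: d(CGHQ,N)=37/4, d(CGHQ,O)=10, d(CGHQ,U)=37/4
step 4: merge (N,O) at d=9; branch lengths N→9/2, O→9/2; new cluster NO
  updated: d(CGHQ,NO)=77/8, d(NO,U)=27/2
step 5: merge (CGHQ,U) at d=37/4; branch lengths CGHQ→3/2, U→37/8; new cluster CGHQU
  updated: d(CGHQU,NO)=52/5
step 6: merge (CGHQU,NO) at d=52/5; branch lengths CGHQU→23/40, NO→7/10; new cluster CGHNOQU
final tree: ((((C:1/2,H:1/2):21/8,(G:1,Q:1):17/8):3/2,U:37/8):23/40,(N:9/2,O:9/2):7/10)
total length: 483/20

3/2,37/8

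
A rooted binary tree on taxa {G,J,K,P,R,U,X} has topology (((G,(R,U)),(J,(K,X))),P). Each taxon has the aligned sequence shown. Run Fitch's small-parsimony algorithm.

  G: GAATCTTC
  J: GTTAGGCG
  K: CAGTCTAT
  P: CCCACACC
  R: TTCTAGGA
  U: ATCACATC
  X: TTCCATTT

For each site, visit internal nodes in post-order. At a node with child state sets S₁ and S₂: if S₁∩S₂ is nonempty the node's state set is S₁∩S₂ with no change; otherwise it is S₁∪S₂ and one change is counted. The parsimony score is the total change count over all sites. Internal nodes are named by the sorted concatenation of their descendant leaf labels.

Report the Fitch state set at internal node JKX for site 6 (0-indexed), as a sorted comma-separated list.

A,C,T

RU@0: {T} ∪ {A} = {A,T} (union, +1)
GRU@0: {G} ∪ {A,T} = {A,G,T} (union, +1)
KX@0: {C} ∪ {T} = {C,T} (union, +1)
JKX@0: {G} ∪ {C,T} = {C,G,T} (union, +1)
GJKRUX@0: {A,G,T} ∩ {C,G,T} = {G,T} (intersection, +0)
GJKPRUX@0: {G,T} ∪ {C} = {C,G,T} (union, +1)
RU@1: {T} ∩ {T} = {T} (intersection, +0)
GRU@1: {A} ∪ {T} = {A,T} (union, +1)
KX@1: {A} ∪ {T} = {A,T} (union, +1)
JKX@1: {T} ∩ {A,T} = {T} (intersection, +0)
GJKRUX@1: {A,T} ∩ {T} = {T} (intersection, +0)
GJKPRUX@1: {T} ∪ {C} = {C,T} (union, +1)
RU@2: {C} ∩ {C} = {C} (intersection, +0)
GRU@2: {A} ∪ {C} = {A,C} (union, +1)
KX@2: {G} ∪ {C} = {C,G} (union, +1)
JKX@2: {T} ∪ {C,G} = {C,G,T} (union, +1)
GJKRUX@2: {A,C} ∩ {C,G,T} = {C} (intersection, +0)
GJKPRUX@2: {C} ∩ {C} = {C} (intersection, +0)
RU@3: {T} ∪ {A} = {A,T} (union, +1)
GRU@3: {T} ∩ {A,T} = {T} (intersection, +0)
KX@3: {T} ∪ {C} = {C,T} (union, +1)
JKX@3: {A} ∪ {C,T} = {A,C,T} (union, +1)
GJKRUX@3: {T} ∩ {A,C,T} = {T} (intersection, +0)
GJKPRUX@3: {T} ∪ {A} = {A,T} (union, +1)
RU@4: {A} ∪ {C} = {A,C} (union, +1)
GRU@4: {C} ∩ {A,C} = {C} (intersection, +0)
KX@4: {C} ∪ {A} = {A,C} (union, +1)
JKX@4: {G} ∪ {A,C} = {A,C,G} (union, +1)
GJKRUX@4: {C} ∩ {A,C,G} = {C} (intersection, +0)
GJKPRUX@4: {C} ∩ {C} = {C} (intersection, +0)
RU@5: {G} ∪ {A} = {A,G} (union, +1)
GRU@5: {T} ∪ {A,G} = {A,G,T} (union, +1)
KX@5: {T} ∩ {T} = {T} (intersection, +0)
JKX@5: {G} ∪ {T} = {G,T} (union, +1)
GJKRUX@5: {A,G,T} ∩ {G,T} = {G,T} (intersection, +0)
GJKPRUX@5: {G,T} ∪ {A} = {A,G,T} (union, +1)
RU@6: {G} ∪ {T} = {G,T} (union, +1)
GRU@6: {T} ∩ {G,T} = {T} (intersection, +0)
KX@6: {A} ∪ {T} = {A,T} (union, +1)
JKX@6: {C} ∪ {A,T} = {A,C,T} (union, +1)
GJKRUX@6: {T} ∩ {A,C,T} = {T} (intersection, +0)
GJKPRUX@6: {T} ∪ {C} = {C,T} (union, +1)
RU@7: {A} ∪ {C} = {A,C} (union, +1)
GRU@7: {C} ∩ {A,C} = {C} (intersection, +0)
KX@7: {T} ∩ {T} = {T} (intersection, +0)
JKX@7: {G} ∪ {T} = {G,T} (union, +1)
GJKRUX@7: {C} ∪ {G,T} = {C,G,T} (union, +1)
GJKPRUX@7: {C,G,T} ∩ {C} = {C} (intersection, +0)
per-site changes: [5, 3, 3, 4, 3, 4, 4, 3]; total = 29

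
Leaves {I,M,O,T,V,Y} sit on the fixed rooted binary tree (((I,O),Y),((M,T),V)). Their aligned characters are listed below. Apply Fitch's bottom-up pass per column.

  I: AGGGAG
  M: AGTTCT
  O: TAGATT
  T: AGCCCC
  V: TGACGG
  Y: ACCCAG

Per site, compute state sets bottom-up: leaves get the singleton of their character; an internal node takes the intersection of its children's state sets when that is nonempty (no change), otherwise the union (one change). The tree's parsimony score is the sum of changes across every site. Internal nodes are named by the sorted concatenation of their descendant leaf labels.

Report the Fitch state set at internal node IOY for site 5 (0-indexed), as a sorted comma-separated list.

G

[col 0] IO: children I:{A}, O:{T} ∪→ {A,T}; cost 1
[col 0] IOY: children IO:{A,T}, Y:{A} ∩→ {A}; cost 0
[col 0] MT: children M:{A}, T:{A} ∩→ {A}; cost 0
[col 0] MTV: children MT:{A}, V:{T} ∪→ {A,T}; cost 1
[col 0] IMOTVY: children IOY:{A}, MTV:{A,T} ∩→ {A}; cost 0
[col 1] IO: children I:{G}, O:{A} ∪→ {A,G}; cost 1
[col 1] IOY: children IO:{A,G}, Y:{C} ∪→ {A,C,G}; cost 1
[col 1] MT: children M:{G}, T:{G} ∩→ {G}; cost 0
[col 1] MTV: children MT:{G}, V:{G} ∩→ {G}; cost 0
[col 1] IMOTVY: children IOY:{A,C,G}, MTV:{G} ∩→ {G}; cost 0
[col 2] IO: children I:{G}, O:{G} ∩→ {G}; cost 0
[col 2] IOY: children IO:{G}, Y:{C} ∪→ {C,G}; cost 1
[col 2] MT: children M:{T}, T:{C} ∪→ {C,T}; cost 1
[col 2] MTV: children MT:{C,T}, V:{A} ∪→ {A,C,T}; cost 1
[col 2] IMOTVY: children IOY:{C,G}, MTV:{A,C,T} ∩→ {C}; cost 0
[col 3] IO: children I:{G}, O:{A} ∪→ {A,G}; cost 1
[col 3] IOY: children IO:{A,G}, Y:{C} ∪→ {A,C,G}; cost 1
[col 3] MT: children M:{T}, T:{C} ∪→ {C,T}; cost 1
[col 3] MTV: children MT:{C,T}, V:{C} ∩→ {C}; cost 0
[col 3] IMOTVY: children IOY:{A,C,G}, MTV:{C} ∩→ {C}; cost 0
[col 4] IO: children I:{A}, O:{T} ∪→ {A,T}; cost 1
[col 4] IOY: children IO:{A,T}, Y:{A} ∩→ {A}; cost 0
[col 4] MT: children M:{C}, T:{C} ∩→ {C}; cost 0
[col 4] MTV: children MT:{C}, V:{G} ∪→ {C,G}; cost 1
[col 4] IMOTVY: children IOY:{A}, MTV:{C,G} ∪→ {A,C,G}; cost 1
[col 5] IO: children I:{G}, O:{T} ∪→ {G,T}; cost 1
[col 5] IOY: children IO:{G,T}, Y:{G} ∩→ {G}; cost 0
[col 5] MT: children M:{T}, T:{C} ∪→ {C,T}; cost 1
[col 5] MTV: children MT:{C,T}, V:{G} ∪→ {C,G,T}; cost 1
[col 5] IMOTVY: children IOY:{G}, MTV:{C,G,T} ∩→ {G}; cost 0
per-site changes: [2, 2, 3, 3, 3, 3]; total = 16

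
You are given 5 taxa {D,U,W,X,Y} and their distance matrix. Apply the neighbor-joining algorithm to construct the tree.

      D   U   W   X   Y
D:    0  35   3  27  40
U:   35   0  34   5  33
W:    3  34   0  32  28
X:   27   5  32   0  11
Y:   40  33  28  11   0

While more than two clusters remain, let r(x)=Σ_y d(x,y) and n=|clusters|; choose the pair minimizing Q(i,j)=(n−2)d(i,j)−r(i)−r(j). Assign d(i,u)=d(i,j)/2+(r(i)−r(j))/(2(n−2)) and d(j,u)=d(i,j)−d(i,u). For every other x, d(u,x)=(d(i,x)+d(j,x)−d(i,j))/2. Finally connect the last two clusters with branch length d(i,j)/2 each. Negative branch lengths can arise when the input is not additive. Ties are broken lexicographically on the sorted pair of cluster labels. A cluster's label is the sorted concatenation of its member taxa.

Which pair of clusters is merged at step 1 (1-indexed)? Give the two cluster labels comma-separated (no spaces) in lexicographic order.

step 1: merge (D,W) at d=3, Q=-193; branch lengths D→17/6, W→1/6; new cluster DW
  updated: d(DW,U)=33, d(DW,X)=28, d(DW,Y)=65/2
step 2: merge (DW,Y) at d=65/2, Q=-105; branch lengths DW→41/2, Y→12; new cluster DWY
  updated: d(DWY,U)=67/4, d(DWY,X)=13/4
step 3: merge (DWY,U) at d=67/4, Q=-25; branch lengths DWY→15/2, U→37/4; new cluster DUWY
  updated: d(DUWY,X)=-17/4
step 4: merge (DUWY,X) at d=-17/4; branch lengths DUWY→-17/8, X→-17/8; new cluster DUWXY
final tree: ((((D:17/6,W:1/6):41/2,Y:12):15/2,U:37/4):-17/8,X:-17/8)
total length: 48

D,W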